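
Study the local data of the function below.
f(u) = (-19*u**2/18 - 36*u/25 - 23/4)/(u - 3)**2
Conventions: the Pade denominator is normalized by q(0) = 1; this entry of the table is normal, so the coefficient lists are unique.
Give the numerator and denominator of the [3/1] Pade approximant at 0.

The Pade approximant has numerator coefficients [-23/36, -4409197/14839200, -3829849/22258800, -3829849/133552800]; denominator coefficients [1, -7453/16488].

Taylor coefficients needed (expand at 0): a_0 = -23/36, a_1 = -791/1350, a_2 = -3539/8100, a_3 = -458/2025, a_4 = -7453/72900.
Write the denominator as Q(u) = 1 + q1*u. Requiring Q*f - P = O(u^5) with deg P <= 3 kills the coefficients of u^4..u^4 in Q*f:
  u^4: a_4 + q1*a_3 = 0, i.e. -7453/72900 + (-458/2025)*q1 = 0.
Solving this linear system: q1 = -7453/16488.
The numerator is Q*f truncated at degree 3: P0 = a_0 = -23/36; P1 = a_1 + q1*a_0 = -4409197/14839200; P2 = a_2 + q1*a_1 = -3829849/22258800; P3 = a_3 + q1*a_2 = -3829849/133552800.


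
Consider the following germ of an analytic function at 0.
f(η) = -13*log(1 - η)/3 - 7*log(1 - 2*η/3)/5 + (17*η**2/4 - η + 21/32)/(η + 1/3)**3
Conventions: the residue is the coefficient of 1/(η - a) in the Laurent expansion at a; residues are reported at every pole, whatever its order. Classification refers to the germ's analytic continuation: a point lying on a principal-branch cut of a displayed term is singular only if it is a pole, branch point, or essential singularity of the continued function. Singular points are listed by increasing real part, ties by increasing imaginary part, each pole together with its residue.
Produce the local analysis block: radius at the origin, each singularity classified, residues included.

Radius of convergence at 0: 1/3.
At -1/3: a pole of order 3; residue 17/4.
At 1: a logarithmic branch point.
At 3/2: a logarithmic branch point.

Denominator factor (η + 1/3)^3: pole of order 3 at -1/3, modulus 1/3.
Branch term (-13/3)*log(1 - η/(1)): its argument vanishes at η = 1, a logarithmic branch point, modulus 1.
Branch term (-7/5)*log(1 - η/(3/2)): its argument vanishes at η = 3/2, a logarithmic branch point, modulus 3/2.
The radius of convergence is the smallest modulus among the singular points: 1/3.
The branch terms are analytic at -1/3 and contribute nothing to the residue; only the rational part matters.
At the order-3 pole -1/3 set g(η) = (η - (-1/3))^3*(rational part) = 17*η**2/4 - η + 21/32.
Order-3 pole: residue = g''(a)/2; g''(-1/3) = 17/2, so the residue is 17/4.
List the singular points by increasing real part (a conjugate pair: the negative imaginary part first).


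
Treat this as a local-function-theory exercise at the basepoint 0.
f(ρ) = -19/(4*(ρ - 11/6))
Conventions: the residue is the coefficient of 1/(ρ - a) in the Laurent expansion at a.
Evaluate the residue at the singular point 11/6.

At the order-1 pole 11/6 set g(ρ) = (ρ - (11/6))*f(ρ) = -19/4.
Simple pole: residue = g(a) at a = 11/6, which is -19/4.

The residue is -19/4.


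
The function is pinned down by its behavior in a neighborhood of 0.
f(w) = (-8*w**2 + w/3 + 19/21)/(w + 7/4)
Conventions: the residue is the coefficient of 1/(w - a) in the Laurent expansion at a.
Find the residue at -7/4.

At the order-1 pole -7/4 set g(w) = (w - (-7/4))*f(w) = -8*w**2 + w/3 + 19/21.
Simple pole: residue = g(a) at a = -7/4, which is -677/28.

The residue is -677/28.


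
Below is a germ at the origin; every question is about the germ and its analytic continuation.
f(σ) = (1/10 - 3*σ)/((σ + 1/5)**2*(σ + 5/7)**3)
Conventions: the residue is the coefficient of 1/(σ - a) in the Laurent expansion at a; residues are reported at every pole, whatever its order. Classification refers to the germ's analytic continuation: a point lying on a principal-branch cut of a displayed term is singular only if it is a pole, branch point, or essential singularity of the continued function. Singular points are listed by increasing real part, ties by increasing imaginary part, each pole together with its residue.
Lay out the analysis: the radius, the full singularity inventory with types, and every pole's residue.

Radius of convergence at 0: 1/5.
At -5/7: a pole of order 3; residue 3644375/69984.
At -1/5: a pole of order 2; residue -3644375/69984.

Denominator factor (σ + 1/5)^2: pole of order 2 at -1/5, modulus 1/5.
Denominator factor (σ + 5/7)^3: pole of order 3 at -5/7, modulus 5/7.
The radius of convergence is the smallest modulus among the singular points: 1/5.
At the order-3 pole -5/7 set g(σ) = (σ - (-5/7))^3*f(σ) = (1/10 - 3*σ)/(σ + 1/5)**2.
Order-3 pole: residue = g''(a)/2; g''(-5/7) = 3644375/34992, so the residue is 3644375/69984.
At the order-2 pole -1/5 set g(σ) = (σ - (-1/5))^2*f(σ) = (1/10 - 3*σ)/(σ + 5/7)**3.
Order-2 pole: residue = g'(a); g'(-1/5) = -3644375/69984, so the residue is -3644375/69984.
List the singular points by increasing real part (a conjugate pair: the negative imaginary part first).


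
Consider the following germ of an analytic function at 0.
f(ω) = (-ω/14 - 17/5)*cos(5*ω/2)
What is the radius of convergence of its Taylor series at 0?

The factor cos(5*ω/2) is entire and contributes no finite singular point.
The polynomial part has no poles.
No finite singular points: the Taylor series at 0 converges everywhere.

The radius of convergence is infinite.


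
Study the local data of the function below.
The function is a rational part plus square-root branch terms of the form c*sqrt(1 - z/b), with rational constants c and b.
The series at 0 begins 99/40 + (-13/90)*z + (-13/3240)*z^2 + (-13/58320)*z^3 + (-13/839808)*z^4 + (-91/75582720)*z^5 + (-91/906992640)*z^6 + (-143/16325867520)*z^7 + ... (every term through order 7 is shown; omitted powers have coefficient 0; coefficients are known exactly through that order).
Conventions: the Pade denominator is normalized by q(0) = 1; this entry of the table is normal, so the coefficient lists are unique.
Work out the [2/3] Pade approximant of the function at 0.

The Pade approximant has numerator coefficients [99/40, -72617/185400, 14771/1067904]; denominator coefficients [1, -463/4635, 307/222480, 13/1501740].

Taylor coefficients needed (read off): a_0 = 99/40, a_1 = -13/90, a_2 = -13/3240, a_3 = -13/58320, a_4 = -13/839808, a_5 = -91/75582720.
Write the denominator as Q(z) = 1 + q1*z + q2*z^2 + q3*z^3. Requiring Q*f - P = O(z^6) with deg P <= 2 kills the coefficients of z^3..z^5 in Q*f:
  z^3: a_3 + q1*a_2 + q2*a_1 + q3*a_0 = 0, i.e. -13/58320 + (-13/3240)*q1 + (-13/90)*q2 + (99/40)*q3 = 0.
  z^4: a_4 + q1*a_3 + q2*a_2 + q3*a_1 = 0, i.e. -13/839808 + (-13/58320)*q1 + (-13/3240)*q2 + (-13/90)*q3 = 0.
  z^5: a_5 + q1*a_4 + q2*a_3 + q3*a_2 = 0, i.e. -91/75582720 + (-13/839808)*q1 + (-13/58320)*q2 + (-13/3240)*q3 = 0.
Solving this linear system: q1 = -463/4635, q2 = 307/222480, q3 = 13/1501740.
The numerator is Q*f truncated at degree 2: P0 = a_0 = 99/40; P1 = a_1 + q1*a_0 = -72617/185400; P2 = a_2 + q1*a_1 + q2*a_0 = 14771/1067904.


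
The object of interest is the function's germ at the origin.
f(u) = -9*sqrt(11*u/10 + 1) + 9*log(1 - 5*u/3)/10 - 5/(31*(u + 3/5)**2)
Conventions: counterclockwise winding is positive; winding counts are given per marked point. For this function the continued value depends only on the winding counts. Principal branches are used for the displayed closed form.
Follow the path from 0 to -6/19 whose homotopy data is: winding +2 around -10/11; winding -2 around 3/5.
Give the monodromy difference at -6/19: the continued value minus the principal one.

The rational part is single-valued and drops out of the difference; each branch term changes only by its own monodromy.
(-9)*sqrt(1 - u/(-10/11)): winding +2 is even, the square root returns to the same sheet, contribution 0.
(9/10)*log(1 - u/(3/5)): each positive loop around 3/5 adds 2*pi*i to the log, so winding -2 contributes (9/10)*(-2)*2*pi*i = -(18/5)*pi*i.
Summing the contributions at u = -6/19 gives -(18/5)*pi*i.

Continued minus principal equals -(18/5)*pi*i.


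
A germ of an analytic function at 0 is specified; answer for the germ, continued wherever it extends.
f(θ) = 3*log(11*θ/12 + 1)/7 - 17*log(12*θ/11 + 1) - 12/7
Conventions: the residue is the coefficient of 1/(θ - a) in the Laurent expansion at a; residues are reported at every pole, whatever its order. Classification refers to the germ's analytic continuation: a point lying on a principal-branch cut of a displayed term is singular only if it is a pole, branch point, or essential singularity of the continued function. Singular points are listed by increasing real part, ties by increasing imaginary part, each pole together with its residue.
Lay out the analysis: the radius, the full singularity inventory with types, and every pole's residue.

Branch term (3/7)*log(1 - θ/(-12/11)): its argument vanishes at θ = -12/11, a logarithmic branch point, modulus 12/11.
Branch term (-17)*log(1 - θ/(-11/12)): its argument vanishes at θ = -11/12, a logarithmic branch point, modulus 11/12.
The radius of convergence is the smallest modulus among the singular points: 11/12.
List the singular points by increasing real part (a conjugate pair: the negative imaginary part first).

Radius of convergence at 0: 11/12.
At -12/11: a logarithmic branch point.
At -11/12: a logarithmic branch point.


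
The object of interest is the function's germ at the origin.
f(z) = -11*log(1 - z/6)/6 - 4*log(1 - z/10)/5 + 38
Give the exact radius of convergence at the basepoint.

The radius of convergence is 6.

Branch term (-4/5)*log(1 - z/(10)): its argument vanishes at z = 10, a logarithmic branch point, modulus 10.
Branch term (-11/6)*log(1 - z/(6)): its argument vanishes at z = 6, a logarithmic branch point, modulus 6.
The radius of convergence is the smallest modulus among the singular points: 6.


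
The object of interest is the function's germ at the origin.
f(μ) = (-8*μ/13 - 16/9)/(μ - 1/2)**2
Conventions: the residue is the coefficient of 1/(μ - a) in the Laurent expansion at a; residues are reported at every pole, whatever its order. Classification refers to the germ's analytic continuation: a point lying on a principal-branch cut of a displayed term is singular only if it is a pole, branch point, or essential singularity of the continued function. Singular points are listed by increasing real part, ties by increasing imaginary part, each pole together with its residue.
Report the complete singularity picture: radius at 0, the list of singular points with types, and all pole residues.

Radius of convergence at 0: 1/2.
At 1/2: a pole of order 2; residue -8/13.

Denominator factor (μ - 1/2)^2: pole of order 2 at 1/2, modulus 1/2.
The radius of convergence is the smallest modulus among the singular points: 1/2.
At the order-2 pole 1/2 set g(μ) = (μ - (1/2))^2*f(μ) = -8*μ/13 - 16/9.
Order-2 pole: residue = g'(a); g'(1/2) = -8/13, so the residue is -8/13.


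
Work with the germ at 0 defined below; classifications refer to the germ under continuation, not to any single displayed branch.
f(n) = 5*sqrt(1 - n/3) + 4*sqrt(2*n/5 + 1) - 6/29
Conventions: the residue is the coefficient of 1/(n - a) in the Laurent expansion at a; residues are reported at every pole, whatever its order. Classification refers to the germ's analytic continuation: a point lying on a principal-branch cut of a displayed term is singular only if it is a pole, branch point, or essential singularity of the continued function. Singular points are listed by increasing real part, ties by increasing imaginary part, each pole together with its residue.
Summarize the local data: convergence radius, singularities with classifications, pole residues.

Radius of convergence at 0: 5/2.
At -5/2: an algebraic (square-root) branch point.
At 3: an algebraic (square-root) branch point.

Branch term (5)*sqrt(1 - n/(3)): its argument vanishes at n = 3, a square-root branch point, modulus 3.
Branch term (4)*sqrt(1 - n/(-5/2)): its argument vanishes at n = -5/2, a square-root branch point, modulus 5/2.
The radius of convergence is the smallest modulus among the singular points: 5/2.
List the singular points by increasing real part (a conjugate pair: the negative imaginary part first).


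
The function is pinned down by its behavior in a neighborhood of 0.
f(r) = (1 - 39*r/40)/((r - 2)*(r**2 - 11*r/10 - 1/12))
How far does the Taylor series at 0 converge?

Denominator factor (r**2 - 11*r/10 - 1/12): discriminant 463/300, real irrational roots 11/20 + (1/60)*sqrt(1389) and 11/20 - (1/60)*sqrt(1389); poles of order 1, moduli 11/20 + (1/60)*sqrt(1389) and -11/20 + (1/60)*sqrt(1389).
Denominator factor (r - 2): pole of order 1 at 2, modulus 2.
The radius of convergence is the smallest modulus among the singular points: -11/20 + (1/60)*sqrt(1389).

The radius of convergence is -11/20 + (1/60)*sqrt(1389).


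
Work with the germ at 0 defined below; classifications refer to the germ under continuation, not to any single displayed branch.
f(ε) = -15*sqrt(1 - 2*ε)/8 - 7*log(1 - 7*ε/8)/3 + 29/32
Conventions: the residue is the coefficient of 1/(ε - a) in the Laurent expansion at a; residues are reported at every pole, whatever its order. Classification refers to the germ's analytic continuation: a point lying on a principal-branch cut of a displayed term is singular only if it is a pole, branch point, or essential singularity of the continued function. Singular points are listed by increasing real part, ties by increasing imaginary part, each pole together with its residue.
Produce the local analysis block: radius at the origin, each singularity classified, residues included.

Radius of convergence at 0: 1/2.
At 1/2: an algebraic (square-root) branch point.
At 8/7: a logarithmic branch point.

Branch term (-15/8)*sqrt(1 - ε/(1/2)): its argument vanishes at ε = 1/2, a square-root branch point, modulus 1/2.
Branch term (-7/3)*log(1 - ε/(8/7)): its argument vanishes at ε = 8/7, a logarithmic branch point, modulus 8/7.
The radius of convergence is the smallest modulus among the singular points: 1/2.
List the singular points by increasing real part (a conjugate pair: the negative imaginary part first).


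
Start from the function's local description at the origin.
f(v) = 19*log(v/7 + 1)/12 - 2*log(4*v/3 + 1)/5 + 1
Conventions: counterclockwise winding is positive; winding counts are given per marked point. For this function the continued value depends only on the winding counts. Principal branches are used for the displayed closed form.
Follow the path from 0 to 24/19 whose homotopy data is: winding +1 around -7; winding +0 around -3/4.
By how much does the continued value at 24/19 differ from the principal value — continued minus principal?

Continued minus principal equals (19/6)*pi*i.

The rational part is single-valued and drops out of the difference; each branch term changes only by its own monodromy.
(-2/5)*log(1 - v/(-3/4)): winding 0 around -3/4, so this term returns to its principal value, contribution 0.
(19/12)*log(1 - v/(-7)): each positive loop around -7 adds 2*pi*i to the log, so winding +1 contributes (19/12)*(1)*2*pi*i = (19/6)*pi*i.
Summing the contributions at v = 24/19 gives (19/6)*pi*i.


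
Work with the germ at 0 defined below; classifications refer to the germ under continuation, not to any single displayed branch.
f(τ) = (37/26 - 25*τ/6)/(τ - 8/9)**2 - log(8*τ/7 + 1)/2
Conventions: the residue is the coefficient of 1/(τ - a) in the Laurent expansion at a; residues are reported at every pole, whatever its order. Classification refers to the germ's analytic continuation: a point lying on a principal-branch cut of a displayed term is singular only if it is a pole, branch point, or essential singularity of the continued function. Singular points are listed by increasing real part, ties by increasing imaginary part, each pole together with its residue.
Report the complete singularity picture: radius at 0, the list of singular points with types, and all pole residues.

Radius of convergence at 0: 7/8.
At -7/8: a logarithmic branch point.
At 8/9: a pole of order 2; residue -25/6.

Denominator factor (τ - 8/9)^2: pole of order 2 at 8/9, modulus 8/9.
Branch term (-1/2)*log(1 - τ/(-7/8)): its argument vanishes at τ = -7/8, a logarithmic branch point, modulus 7/8.
The radius of convergence is the smallest modulus among the singular points: 7/8.
The branch term is analytic at 8/9 and contributes nothing to the residue; only the rational part matters.
At the order-2 pole 8/9 set g(τ) = (τ - (8/9))^2*(rational part) = 37/26 - 25*τ/6.
Order-2 pole: residue = g'(a); g'(8/9) = -25/6, so the residue is -25/6.
List the singular points by increasing real part (a conjugate pair: the negative imaginary part first).


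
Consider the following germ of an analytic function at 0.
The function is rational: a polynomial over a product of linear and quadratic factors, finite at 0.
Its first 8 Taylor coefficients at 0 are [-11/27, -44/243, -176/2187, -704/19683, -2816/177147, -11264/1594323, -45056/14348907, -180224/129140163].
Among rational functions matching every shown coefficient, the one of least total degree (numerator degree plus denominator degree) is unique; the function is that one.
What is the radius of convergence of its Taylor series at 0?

The radius of convergence is 9/4.

No rational of total degree below 1 reproduces all 8 coefficients; solving the [0/1] Pade equations on them gives f(ω) = 11/(12*(ω - 9/4)), whose expansion matches every shown term.
Denominator factor (ω - 9/4): pole of order 1 at 9/4, modulus 9/4.
The radius of convergence is the smallest modulus among the singular points: 9/4.


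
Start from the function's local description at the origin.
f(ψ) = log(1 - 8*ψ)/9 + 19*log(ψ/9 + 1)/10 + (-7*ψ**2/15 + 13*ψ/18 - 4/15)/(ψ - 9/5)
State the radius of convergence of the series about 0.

Denominator factor (ψ - 9/5): pole of order 1 at 9/5, modulus 9/5.
Branch term (19/10)*log(1 - ψ/(-9)): its argument vanishes at ψ = -9, a logarithmic branch point, modulus 9.
Branch term (1/9)*log(1 - ψ/(1/8)): its argument vanishes at ψ = 1/8, a logarithmic branch point, modulus 1/8.
The radius of convergence is the smallest modulus among the singular points: 1/8.

The radius of convergence is 1/8.


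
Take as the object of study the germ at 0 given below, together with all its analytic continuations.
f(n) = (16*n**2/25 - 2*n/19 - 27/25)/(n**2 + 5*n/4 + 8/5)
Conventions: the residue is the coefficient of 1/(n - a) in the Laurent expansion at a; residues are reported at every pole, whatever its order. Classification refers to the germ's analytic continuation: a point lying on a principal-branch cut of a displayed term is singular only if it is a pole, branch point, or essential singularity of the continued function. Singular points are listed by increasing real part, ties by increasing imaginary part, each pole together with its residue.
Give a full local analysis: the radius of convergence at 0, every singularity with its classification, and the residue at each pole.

Radius of convergence at 0: (2/5)*sqrt(10).
At (-5/8) - ((3/40)*sqrt(215))*i: a pole of order 1; residue (-43/95) - ((4871/102125)*sqrt(215))*i.
At (-5/8) + ((3/40)*sqrt(215))*i: a pole of order 1; residue (-43/95) + ((4871/102125)*sqrt(215))*i.

Denominator factor (n**2 + 5*n/4 + 8/5): discriminant -387/80, complex-conjugate roots (-5/8) + ((3/40)*sqrt(215))*i and (-5/8) - ((3/40)*sqrt(215))*i; poles of order 1, moduli (2/5)*sqrt(10) and (2/5)*sqrt(10).
The radius of convergence is the smallest modulus among the singular points: (2/5)*sqrt(10).
The factor n**2 + 5*n/4 + 8/5 splits as (n - a)(n - a') with a = (-5/8) - ((3/40)*sqrt(215))*i, a' = (-5/8) + ((3/40)*sqrt(215))*i. At the order-1 pole a set g(n) = (n - a)*f(n) = [16*n**2/25 - 2*n/19 - 27/25] / (n - a').
Simple pole: residue = g(a) at a = (-5/8) - ((3/40)*sqrt(215))*i, which is (-43/95) - ((4871/102125)*sqrt(215))*i.
The factor n**2 + 5*n/4 + 8/5 splits as (n - a)(n - a') with a = (-5/8) + ((3/40)*sqrt(215))*i, a' = (-5/8) - ((3/40)*sqrt(215))*i. At the order-1 pole a set g(n) = (n - a)*f(n) = [16*n**2/25 - 2*n/19 - 27/25] / (n - a').
Simple pole: residue = g(a) at a = (-5/8) + ((3/40)*sqrt(215))*i, which is (-43/95) + ((4871/102125)*sqrt(215))*i.
List the singular points by increasing real part (a conjugate pair: the negative imaginary part first).


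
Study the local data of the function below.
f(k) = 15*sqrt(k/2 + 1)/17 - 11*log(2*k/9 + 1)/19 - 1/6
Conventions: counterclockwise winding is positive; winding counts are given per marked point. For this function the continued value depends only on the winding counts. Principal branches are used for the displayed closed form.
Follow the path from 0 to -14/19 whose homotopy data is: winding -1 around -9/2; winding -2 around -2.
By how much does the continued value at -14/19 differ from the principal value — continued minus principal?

Continued minus principal equals (22/19)*pi*i.

The rational part is single-valued and drops out of the difference; each branch term changes only by its own monodromy.
(-11/19)*log(1 - k/(-9/2)): each positive loop around -9/2 adds 2*pi*i to the log, so winding -1 contributes (-11/19)*(-1)*2*pi*i = (22/19)*pi*i.
(15/17)*sqrt(1 - k/(-2)): winding -2 is even, the square root returns to the same sheet, contribution 0.
Summing the contributions at k = -14/19 gives (22/19)*pi*i.


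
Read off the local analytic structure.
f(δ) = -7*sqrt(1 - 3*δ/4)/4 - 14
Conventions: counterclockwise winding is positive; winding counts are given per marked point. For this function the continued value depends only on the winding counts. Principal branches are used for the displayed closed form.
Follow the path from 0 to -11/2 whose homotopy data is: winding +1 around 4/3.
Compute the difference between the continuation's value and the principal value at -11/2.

The rational part is single-valued and drops out of the difference; each branch term changes only by its own monodromy.
(-7/4)*sqrt(1 - δ/(4/3)): winding +1 is odd, the square root flips sign, contributing -2*(-7/4)*sqrt(1 - (-11/2)/(4/3)) = -2*(-7/4)*sqrt(41/8) = (7/8)*sqrt(82).
Summing the contributions at δ = -11/2 gives (7/8)*sqrt(82).

Continued minus principal equals (7/8)*sqrt(82).


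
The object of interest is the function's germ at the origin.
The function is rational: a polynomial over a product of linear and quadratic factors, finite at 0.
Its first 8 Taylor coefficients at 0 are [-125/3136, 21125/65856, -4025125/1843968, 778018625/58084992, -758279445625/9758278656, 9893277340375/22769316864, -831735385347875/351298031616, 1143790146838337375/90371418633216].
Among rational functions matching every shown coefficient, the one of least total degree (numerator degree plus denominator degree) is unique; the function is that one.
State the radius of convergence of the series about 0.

The radius of convergence is -5/6 + (1/30)*sqrt(985).

No rational of total degree below 6 reproduces all 8 coefficients; solving the [0/6] Pade equations on them gives f(γ) = -5/(16*(γ - 7)**2*(γ**2 - 5*γ/3 - 2/5)**2), whose expansion matches every shown term.
Denominator factor (γ**2 - 5*γ/3 - 2/5)^2: discriminant 197/45, real irrational roots 5/6 + (1/30)*sqrt(985) and 5/6 - (1/30)*sqrt(985); poles of order 2, moduli 5/6 + (1/30)*sqrt(985) and -5/6 + (1/30)*sqrt(985).
Denominator factor (γ - 7)^2: pole of order 2 at 7, modulus 7.
The radius of convergence is the smallest modulus among the singular points: -5/6 + (1/30)*sqrt(985).


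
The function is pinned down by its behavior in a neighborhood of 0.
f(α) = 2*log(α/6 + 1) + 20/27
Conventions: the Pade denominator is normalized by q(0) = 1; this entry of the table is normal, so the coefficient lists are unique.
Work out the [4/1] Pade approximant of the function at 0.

Taylor coefficients needed (expand at 0): a_0 = 20/27, a_1 = 1/3, a_2 = -1/36, a_3 = 1/324, a_4 = -1/2592, a_5 = 1/19440.
Write the denominator as Q(α) = 1 + q1*α. Requiring Q*f - P = O(α^6) with deg P <= 4 kills the coefficients of α^5..α^5 in Q*f:
  α^5: a_5 + q1*a_4 = 0, i.e. 1/19440 + (-1/2592)*q1 = 0.
Solving this linear system: q1 = 2/15.
The numerator is Q*f truncated at degree 4: P0 = a_0 = 20/27; P1 = a_1 + q1*a_0 = 35/81; P2 = a_2 + q1*a_1 = 1/60; P3 = a_3 + q1*a_2 = -1/1620; P4 = a_4 + q1*a_3 = 1/38880.

The Pade approximant has numerator coefficients [20/27, 35/81, 1/60, -1/1620, 1/38880]; denominator coefficients [1, 2/15].


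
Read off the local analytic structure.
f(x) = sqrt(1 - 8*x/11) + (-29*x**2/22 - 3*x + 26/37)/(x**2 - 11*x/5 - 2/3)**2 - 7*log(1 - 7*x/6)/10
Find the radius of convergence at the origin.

The radius of convergence is -11/10 + (1/30)*sqrt(1689).

Denominator factor (x**2 - 11*x/5 - 2/3)^2: discriminant 563/75, real irrational roots 11/10 + (1/30)*sqrt(1689) and 11/10 - (1/30)*sqrt(1689); poles of order 2, moduli 11/10 + (1/30)*sqrt(1689) and -11/10 + (1/30)*sqrt(1689).
Branch term (-7/10)*log(1 - x/(6/7)): its argument vanishes at x = 6/7, a logarithmic branch point, modulus 6/7.
Branch term (1)*sqrt(1 - x/(11/8)): its argument vanishes at x = 11/8, a square-root branch point, modulus 11/8.
The radius of convergence is the smallest modulus among the singular points: -11/10 + (1/30)*sqrt(1689).


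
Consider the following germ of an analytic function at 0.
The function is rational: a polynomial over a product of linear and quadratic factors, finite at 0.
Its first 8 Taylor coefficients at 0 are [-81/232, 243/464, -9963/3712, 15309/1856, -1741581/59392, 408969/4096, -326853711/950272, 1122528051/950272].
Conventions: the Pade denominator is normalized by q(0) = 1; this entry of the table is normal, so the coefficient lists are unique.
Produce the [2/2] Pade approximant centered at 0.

The Pade approximant has numerator coefficients [-81/232, -46413/156136, -50301/312272]; denominator coefficients [1, 3165/1346, -39831/10768].

Taylor coefficients needed (read off): a_0 = -81/232, a_1 = 243/464, a_2 = -9963/3712, a_3 = 15309/1856, a_4 = -1741581/59392.
Write the denominator as Q(k) = 1 + q1*k + q2*k^2. Requiring Q*f - P = O(k^5) with deg P <= 2 kills the coefficients of k^3..k^4 in Q*f:
  k^3: a_3 + q1*a_2 + q2*a_1 = 0, i.e. 15309/1856 + (-9963/3712)*q1 + (243/464)*q2 = 0.
  k^4: a_4 + q1*a_3 + q2*a_2 = 0, i.e. -1741581/59392 + (15309/1856)*q1 + (-9963/3712)*q2 = 0.
Solving this linear system: q1 = 3165/1346, q2 = -39831/10768.
The numerator is Q*f truncated at degree 2: P0 = a_0 = -81/232; P1 = a_1 + q1*a_0 = -46413/156136; P2 = a_2 + q1*a_1 + q2*a_0 = -50301/312272.


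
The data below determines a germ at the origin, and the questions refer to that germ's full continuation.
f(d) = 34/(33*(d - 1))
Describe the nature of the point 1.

The denominator factor d - 1 vanishes at 1 and appears to the power 1; the numerator there equals 34/33, nonzero, and no other factor vanishes.
Hence a pole whose order is the multiplicity, 1.

The point is a pole of order 1.


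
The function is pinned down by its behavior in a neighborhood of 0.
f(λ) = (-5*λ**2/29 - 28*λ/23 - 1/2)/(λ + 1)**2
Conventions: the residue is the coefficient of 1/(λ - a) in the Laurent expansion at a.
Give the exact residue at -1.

The residue is -582/667.

At the order-2 pole -1 set g(λ) = (λ - (-1))^2*f(λ) = -5*λ**2/29 - 28*λ/23 - 1/2.
Order-2 pole: residue = g'(a); g'(-1) = -582/667, so the residue is -582/667.


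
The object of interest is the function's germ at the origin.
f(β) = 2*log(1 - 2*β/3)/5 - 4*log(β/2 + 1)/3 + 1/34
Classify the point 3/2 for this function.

The term (2/5)*log(1 - β/(3/2)) has argument 1 - 3/2/(3/2) = 0 at 3/2: a logarithmic (infinitely-sheeted) branch point; the remaining terms are analytic or single-valued there.

The point is a logarithmic branch point.


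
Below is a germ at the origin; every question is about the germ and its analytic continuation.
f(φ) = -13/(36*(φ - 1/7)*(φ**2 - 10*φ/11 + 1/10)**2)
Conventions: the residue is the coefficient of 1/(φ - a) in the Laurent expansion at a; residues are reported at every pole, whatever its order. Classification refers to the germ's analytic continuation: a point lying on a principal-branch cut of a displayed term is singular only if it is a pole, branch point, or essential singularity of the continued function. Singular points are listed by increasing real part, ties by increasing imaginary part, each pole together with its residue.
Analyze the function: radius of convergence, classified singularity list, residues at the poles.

Radius of convergence at 0: 5/11 - (1/110)*sqrt(1290).
At 5/11 - (1/110)*sqrt(1290): a pole of order 2; residue 94419325/46818 + (89739650/1603083)*sqrt(1290).
At 1/7: a pole of order 1; residue -94419325/23409.
At 5/11 + (1/110)*sqrt(1290): a pole of order 2; residue 94419325/46818 - (89739650/1603083)*sqrt(1290).


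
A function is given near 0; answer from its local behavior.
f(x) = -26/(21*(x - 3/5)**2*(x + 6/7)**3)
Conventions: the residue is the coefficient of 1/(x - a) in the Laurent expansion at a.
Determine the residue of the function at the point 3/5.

At the order-2 pole 3/5 set g(x) = (x - (3/5))^2*f(x) = -26/(21*(x + 6/7)**3).
Order-2 pole: residue = g'(a); g'(3/5) = 5573750/6765201, so the residue is 5573750/6765201.

The residue is 5573750/6765201.


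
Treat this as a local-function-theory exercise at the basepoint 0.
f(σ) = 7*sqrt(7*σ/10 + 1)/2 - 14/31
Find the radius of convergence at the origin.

Branch term (7/2)*sqrt(1 - σ/(-10/7)): its argument vanishes at σ = -10/7, a square-root branch point, modulus 10/7.
The radius of convergence is the smallest modulus among the singular points: 10/7.

The radius of convergence is 10/7.


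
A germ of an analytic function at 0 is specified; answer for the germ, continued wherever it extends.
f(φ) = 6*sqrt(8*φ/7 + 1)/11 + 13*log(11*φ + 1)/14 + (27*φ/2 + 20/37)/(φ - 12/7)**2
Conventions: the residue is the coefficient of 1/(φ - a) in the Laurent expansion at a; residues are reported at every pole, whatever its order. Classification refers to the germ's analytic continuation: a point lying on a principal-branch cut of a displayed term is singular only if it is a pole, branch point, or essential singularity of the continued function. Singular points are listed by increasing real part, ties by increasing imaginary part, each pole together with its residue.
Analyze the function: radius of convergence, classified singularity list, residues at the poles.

Denominator factor (φ - 12/7)^2: pole of order 2 at 12/7, modulus 12/7.
Branch term (13/14)*log(1 - φ/(-1/11)): its argument vanishes at φ = -1/11, a logarithmic branch point, modulus 1/11.
Branch term (6/11)*sqrt(1 - φ/(-7/8)): its argument vanishes at φ = -7/8, a square-root branch point, modulus 7/8.
The radius of convergence is the smallest modulus among the singular points: 1/11.
The branch terms are analytic at 12/7 and contribute nothing to the residue; only the rational part matters.
At the order-2 pole 12/7 set g(φ) = (φ - (12/7))^2*(rational part) = 27*φ/2 + 20/37.
Order-2 pole: residue = g'(a); g'(12/7) = 27/2, so the residue is 27/2.
List the singular points by increasing real part (a conjugate pair: the negative imaginary part first).

Radius of convergence at 0: 1/11.
At -7/8: an algebraic (square-root) branch point.
At -1/11: a logarithmic branch point.
At 12/7: a pole of order 2; residue 27/2.


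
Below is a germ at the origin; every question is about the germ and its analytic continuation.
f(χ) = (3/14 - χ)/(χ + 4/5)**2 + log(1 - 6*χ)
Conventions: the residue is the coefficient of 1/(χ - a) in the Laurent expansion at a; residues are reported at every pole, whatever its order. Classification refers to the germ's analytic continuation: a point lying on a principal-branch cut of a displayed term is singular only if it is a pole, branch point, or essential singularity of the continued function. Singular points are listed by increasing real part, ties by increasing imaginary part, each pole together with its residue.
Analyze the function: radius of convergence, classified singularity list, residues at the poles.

Denominator factor (χ + 4/5)^2: pole of order 2 at -4/5, modulus 4/5.
Branch term (1)*log(1 - χ/(1/6)): its argument vanishes at χ = 1/6, a logarithmic branch point, modulus 1/6.
The radius of convergence is the smallest modulus among the singular points: 1/6.
The branch term is analytic at -4/5 and contributes nothing to the residue; only the rational part matters.
At the order-2 pole -4/5 set g(χ) = (χ - (-4/5))^2*(rational part) = 3/14 - χ.
Order-2 pole: residue = g'(a); g'(-4/5) = -1, so the residue is -1.
List the singular points by increasing real part (a conjugate pair: the negative imaginary part first).

Radius of convergence at 0: 1/6.
At -4/5: a pole of order 2; residue -1.
At 1/6: a logarithmic branch point.


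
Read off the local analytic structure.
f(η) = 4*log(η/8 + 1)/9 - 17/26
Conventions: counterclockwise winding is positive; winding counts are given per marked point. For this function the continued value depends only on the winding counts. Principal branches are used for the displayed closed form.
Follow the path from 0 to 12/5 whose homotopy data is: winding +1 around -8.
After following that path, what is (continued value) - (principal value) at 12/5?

Continued minus principal equals (8/9)*pi*i.

The rational part is single-valued and drops out of the difference; each branch term changes only by its own monodromy.
(4/9)*log(1 - η/(-8)): each positive loop around -8 adds 2*pi*i to the log, so winding +1 contributes (4/9)*(1)*2*pi*i = (8/9)*pi*i.
Summing the contributions at η = 12/5 gives (8/9)*pi*i.


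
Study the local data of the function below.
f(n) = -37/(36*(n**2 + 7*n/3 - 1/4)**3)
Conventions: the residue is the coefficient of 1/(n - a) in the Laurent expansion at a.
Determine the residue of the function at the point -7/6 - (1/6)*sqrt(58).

The residue is (2997/390224)*sqrt(58).

The factor n**2 + 7*n/3 - 1/4 splits as (n - a)(n - a') with a = -7/6 - (1/6)*sqrt(58), a' = -7/6 + (1/6)*sqrt(58). At the order-3 pole a set g(n) = (n - a)^3*f(n) = [-37/36] / (n - a')^3.
Order-3 pole: residue = g''(a)/2; g''(-7/6 - (1/6)*sqrt(58)) = (2997/195112)*sqrt(58), so the residue is (2997/390224)*sqrt(58).


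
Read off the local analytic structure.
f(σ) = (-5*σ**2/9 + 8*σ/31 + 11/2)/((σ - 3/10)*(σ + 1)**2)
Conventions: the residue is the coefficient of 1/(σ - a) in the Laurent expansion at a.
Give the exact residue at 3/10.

The residue is 17135/5239.

At the order-1 pole 3/10 set g(σ) = (σ - (3/10))*f(σ) = (-5*σ**2/9 + 8*σ/31 + 11/2)/(σ + 1)**2.
Simple pole: residue = g(a) at a = 3/10, which is 17135/5239.


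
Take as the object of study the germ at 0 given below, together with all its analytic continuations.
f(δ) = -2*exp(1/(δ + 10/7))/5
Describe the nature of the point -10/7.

The exponent 1/(δ - (-10/7)) has a pole at -10/7, so exp(1/(δ - (-10/7))) takes every nonzero value near it: an essential singularity (not a pole of any order).

The point is an essential singularity.


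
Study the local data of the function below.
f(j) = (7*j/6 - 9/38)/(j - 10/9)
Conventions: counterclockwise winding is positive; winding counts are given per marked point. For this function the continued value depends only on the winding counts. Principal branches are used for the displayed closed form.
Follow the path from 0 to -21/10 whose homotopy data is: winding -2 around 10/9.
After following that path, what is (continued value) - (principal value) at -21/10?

The function is rational, hence single-valued: continuing it around any pole returns the same value, so the difference is 0.

Continued minus principal equals 0.


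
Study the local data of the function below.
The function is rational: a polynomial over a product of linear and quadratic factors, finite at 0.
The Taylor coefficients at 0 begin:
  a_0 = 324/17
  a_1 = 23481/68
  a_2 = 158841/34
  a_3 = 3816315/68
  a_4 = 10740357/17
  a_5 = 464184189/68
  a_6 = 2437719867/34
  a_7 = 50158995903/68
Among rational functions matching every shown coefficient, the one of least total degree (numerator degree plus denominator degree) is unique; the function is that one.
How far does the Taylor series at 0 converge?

No rational of total degree below 3 reproduces all 8 coefficients; solving the [1/2] Pade equations on them gives f(φ) = (φ/36 + 4/17)/(φ - 1/9)**2, whose expansion matches every shown term.
Denominator factor (φ - 1/9)^2: pole of order 2 at 1/9, modulus 1/9.
The radius of convergence is the smallest modulus among the singular points: 1/9.

The radius of convergence is 1/9.


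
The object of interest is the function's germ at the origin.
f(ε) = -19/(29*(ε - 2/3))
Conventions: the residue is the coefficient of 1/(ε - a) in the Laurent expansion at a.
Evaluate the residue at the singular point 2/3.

The residue is -19/29.

At the order-1 pole 2/3 set g(ε) = (ε - (2/3))*f(ε) = -19/29.
Simple pole: residue = g(a) at a = 2/3, which is -19/29.


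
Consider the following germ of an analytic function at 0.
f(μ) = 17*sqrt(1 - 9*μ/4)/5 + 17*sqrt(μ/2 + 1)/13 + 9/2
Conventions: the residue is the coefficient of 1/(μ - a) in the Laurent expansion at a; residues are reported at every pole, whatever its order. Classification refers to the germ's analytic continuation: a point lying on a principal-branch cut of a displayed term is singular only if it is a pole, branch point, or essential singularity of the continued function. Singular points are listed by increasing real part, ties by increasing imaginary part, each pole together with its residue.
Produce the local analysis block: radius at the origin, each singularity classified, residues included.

Radius of convergence at 0: 4/9.
At -2: an algebraic (square-root) branch point.
At 4/9: an algebraic (square-root) branch point.

Branch term (17/13)*sqrt(1 - μ/(-2)): its argument vanishes at μ = -2, a square-root branch point, modulus 2.
Branch term (17/5)*sqrt(1 - μ/(4/9)): its argument vanishes at μ = 4/9, a square-root branch point, modulus 4/9.
The radius of convergence is the smallest modulus among the singular points: 4/9.
List the singular points by increasing real part (a conjugate pair: the negative imaginary part first).


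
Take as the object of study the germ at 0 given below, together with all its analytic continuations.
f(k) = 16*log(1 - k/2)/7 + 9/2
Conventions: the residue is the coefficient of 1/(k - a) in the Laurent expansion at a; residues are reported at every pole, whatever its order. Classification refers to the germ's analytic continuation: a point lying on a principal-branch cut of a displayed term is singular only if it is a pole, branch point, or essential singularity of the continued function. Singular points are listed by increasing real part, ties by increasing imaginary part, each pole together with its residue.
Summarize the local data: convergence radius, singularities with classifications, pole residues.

Branch term (16/7)*log(1 - k/(2)): its argument vanishes at k = 2, a logarithmic branch point, modulus 2.
The radius of convergence is the smallest modulus among the singular points: 2.

Radius of convergence at 0: 2.
At 2: a logarithmic branch point.


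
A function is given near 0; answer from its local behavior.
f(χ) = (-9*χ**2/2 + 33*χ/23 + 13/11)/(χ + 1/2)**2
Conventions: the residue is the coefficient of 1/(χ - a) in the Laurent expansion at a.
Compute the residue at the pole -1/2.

At the order-2 pole -1/2 set g(χ) = (χ - (-1/2))^2*f(χ) = -9*χ**2/2 + 33*χ/23 + 13/11.
Order-2 pole: residue = g'(a); g'(-1/2) = 273/46, so the residue is 273/46.

The residue is 273/46.


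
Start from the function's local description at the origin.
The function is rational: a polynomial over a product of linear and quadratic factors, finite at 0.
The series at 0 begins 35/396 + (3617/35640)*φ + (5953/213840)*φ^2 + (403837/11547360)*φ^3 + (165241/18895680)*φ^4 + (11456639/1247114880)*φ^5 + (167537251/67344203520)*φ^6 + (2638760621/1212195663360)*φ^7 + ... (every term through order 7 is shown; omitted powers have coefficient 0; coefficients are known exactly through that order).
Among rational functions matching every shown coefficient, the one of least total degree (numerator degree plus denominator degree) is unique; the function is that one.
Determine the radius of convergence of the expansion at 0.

No rational of total degree below 6 reproduces all 8 coefficients; solving the [2/4] Pade equations on them gives f(φ) = (-5*φ**2/11 + 33*φ/10 + 35/11)/(φ**2 + φ/3 - 6)**2, whose expansion matches every shown term.
Denominator factor (φ**2 + φ/3 - 6)^2: discriminant 217/9, real irrational roots -1/6 + (1/6)*sqrt(217) and -1/6 - (1/6)*sqrt(217); poles of order 2, moduli -1/6 + (1/6)*sqrt(217) and 1/6 + (1/6)*sqrt(217).
The radius of convergence is the smallest modulus among the singular points: -1/6 + (1/6)*sqrt(217).

The radius of convergence is -1/6 + (1/6)*sqrt(217).
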